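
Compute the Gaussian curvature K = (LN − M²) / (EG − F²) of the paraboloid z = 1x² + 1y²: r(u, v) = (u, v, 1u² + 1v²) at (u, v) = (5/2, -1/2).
K = 4/729

Coefficients of the first fundamental form: E = 4*u^2 + 1, F = 4*u*v, G = 4*v^2 + 1.
Coefficients of the second fundamental form: L = 2/sqrt(4*u^2 + 4*v^2 + 1), M = 0, N = 2/sqrt(4*u^2 + 4*v^2 + 1).
Assemble K = (LN − M²)/(EG − F²) = 4/(16*u^4 + 32*u^2*v^2 + 8*u^2 + 16*v^4 + 8*v^2 + 1). At (u, v) = (5/2, -1/2): K = 4/729.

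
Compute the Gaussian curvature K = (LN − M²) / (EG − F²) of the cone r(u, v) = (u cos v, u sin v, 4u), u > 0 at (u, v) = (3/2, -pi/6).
K = 0

Coefficients of the first fundamental form: E = 17, F = 0, G = u^2.
Coefficients of the second fundamental form: L = 0, M = 0, N = 4*sqrt(17)*u^2/(17*Abs(u)).
Assemble K = (LN − M²)/(EG − F²) = 0. At (u, v) = (3/2, -pi/6): K = 0.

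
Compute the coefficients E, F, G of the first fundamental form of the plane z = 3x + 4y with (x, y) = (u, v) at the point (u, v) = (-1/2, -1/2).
E = 10;  F = 12;  G = 17

Partials: r_u = (1, 0, 3), r_v = (0, 1, 4). As functions of (u, v):
  E = r_u · r_u = 10,
  F = r_u · r_v = 12,
  G = r_v · r_v = 17.
Evaluating at (u, v) = (-1/2, -1/2): E = 10, F = 12, G = 17.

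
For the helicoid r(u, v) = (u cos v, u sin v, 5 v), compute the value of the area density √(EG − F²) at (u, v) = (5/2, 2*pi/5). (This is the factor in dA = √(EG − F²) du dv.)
√(EG − F²)|_{(5/2, 2*pi/5)} = 5*sqrt(5)/2

E = 1, F = 0, G = u^2 + 25, so EG − F² = u^2 + 25. Taking the positive square root: √(EG − F²) = sqrt(u^2 + 25). At (u, v) = (5/2, 2*pi/5): 5*sqrt(5)/2.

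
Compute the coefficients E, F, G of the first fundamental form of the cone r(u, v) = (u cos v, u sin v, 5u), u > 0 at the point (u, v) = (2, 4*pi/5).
E = 26;  F = 0;  G = 4

Partials: r_u = (cos(v), sin(v), 5), r_v = (-u*sin(v), u*cos(v), 0). As functions of (u, v):
  E = r_u · r_u = 26,
  F = r_u · r_v = 0,
  G = r_v · r_v = u^2.
Evaluating at (u, v) = (2, 4*pi/5): E = 26, F = 0, G = 4.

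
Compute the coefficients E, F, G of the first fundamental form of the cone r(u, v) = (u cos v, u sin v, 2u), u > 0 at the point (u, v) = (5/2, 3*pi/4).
E = 5;  F = 0;  G = 25/4

Partials: r_u = (cos(v), sin(v), 2), r_v = (-u*sin(v), u*cos(v), 0). As functions of (u, v):
  E = r_u · r_u = 5,
  F = r_u · r_v = 0,
  G = r_v · r_v = u^2.
Evaluating at (u, v) = (5/2, 3*pi/4): E = 5, F = 0, G = 25/4.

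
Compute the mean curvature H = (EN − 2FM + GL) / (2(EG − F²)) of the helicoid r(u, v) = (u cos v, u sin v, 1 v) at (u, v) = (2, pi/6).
H = 0

With E = 1, F = 0, G = u^2 + 1, L = 0, M = -1/sqrt(u^2 + 1), N = 0, assemble
  H = (EN − 2FM + GL) / (2(EG − F²)) = 0.
At (u, v) = (2, pi/6): H = 0.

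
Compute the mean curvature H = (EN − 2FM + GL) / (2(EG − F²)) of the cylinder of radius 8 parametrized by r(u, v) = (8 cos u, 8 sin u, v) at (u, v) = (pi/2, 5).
H = -1/16

With E = 64, F = 0, G = 1, L = -8, M = 0, N = 0, assemble
  H = (EN − 2FM + GL) / (2(EG − F²)) = -1/16.
At (u, v) = (pi/2, 5): H = -1/16.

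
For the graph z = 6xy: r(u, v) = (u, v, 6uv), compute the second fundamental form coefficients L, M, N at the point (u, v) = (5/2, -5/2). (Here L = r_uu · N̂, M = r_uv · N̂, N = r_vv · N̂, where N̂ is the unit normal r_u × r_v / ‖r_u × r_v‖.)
L = 0;  M = 6*sqrt(451)/451;  N = 0

Compute the unit normal N̂(u, v) = (-6*v/sqrt(36*u^2 + 36*v^2 + 1), -6*u/sqrt(36*u^2 + 36*v^2 + 1), 1/sqrt(36*u^2 + 36*v^2 + 1)), and the second partials r_uu, r_uv, r_vv. Take dot products:
  L(u, v) = r_uu · N̂ = 0,
  M(u, v) = r_uv · N̂ = 6/sqrt(36*u^2 + 36*v^2 + 1),
  N(u, v) = r_vv · N̂ = 0.
Evaluating at (u, v) = (5/2, -5/2):
  L = 0, M = 6*sqrt(451)/451, N = 0.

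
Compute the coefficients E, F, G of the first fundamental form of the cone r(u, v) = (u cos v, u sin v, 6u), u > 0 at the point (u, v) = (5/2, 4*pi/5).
E = 37;  F = 0;  G = 25/4

Partials: r_u = (cos(v), sin(v), 6), r_v = (-u*sin(v), u*cos(v), 0). As functions of (u, v):
  E = r_u · r_u = 37,
  F = r_u · r_v = 0,
  G = r_v · r_v = u^2.
Evaluating at (u, v) = (5/2, 4*pi/5): E = 37, F = 0, G = 25/4.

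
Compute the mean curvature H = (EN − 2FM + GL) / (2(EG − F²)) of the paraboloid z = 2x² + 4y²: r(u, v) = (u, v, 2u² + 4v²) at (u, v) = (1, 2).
H = 194*sqrt(273)/24843

With E = 16*u^2 + 1, F = 32*u*v, G = 64*v^2 + 1, L = 4/sqrt(16*u^2 + 64*v^2 + 1), M = 0, N = 8/sqrt(16*u^2 + 64*v^2 + 1), assemble
  H = (EN − 2FM + GL) / (2(EG − F²)) = 2*(32*u^2 + 64*v^2 + 3)/(16*u^2 + 64*v^2 + 1)^(3/2).
At (u, v) = (1, 2): H = 194*sqrt(273)/24843.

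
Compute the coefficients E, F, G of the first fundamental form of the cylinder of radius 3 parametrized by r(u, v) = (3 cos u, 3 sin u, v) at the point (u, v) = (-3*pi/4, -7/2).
E = 9;  F = 0;  G = 1

Partials: r_u = (-3*sin(u), 3*cos(u), 0), r_v = (0, 0, 1). As functions of (u, v):
  E = r_u · r_u = 9,
  F = r_u · r_v = 0,
  G = r_v · r_v = 1.
Evaluating at (u, v) = (-3*pi/4, -7/2): E = 9, F = 0, G = 1.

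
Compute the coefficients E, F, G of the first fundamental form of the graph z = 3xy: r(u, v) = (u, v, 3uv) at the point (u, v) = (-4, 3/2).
E = 85/4;  F = -54;  G = 145

Partials: r_u = (1, 0, 3*v), r_v = (0, 1, 3*u). As functions of (u, v):
  E = r_u · r_u = 9*v^2 + 1,
  F = r_u · r_v = 9*u*v,
  G = r_v · r_v = 9*u^2 + 1.
Evaluating at (u, v) = (-4, 3/2): E = 85/4, F = -54, G = 145.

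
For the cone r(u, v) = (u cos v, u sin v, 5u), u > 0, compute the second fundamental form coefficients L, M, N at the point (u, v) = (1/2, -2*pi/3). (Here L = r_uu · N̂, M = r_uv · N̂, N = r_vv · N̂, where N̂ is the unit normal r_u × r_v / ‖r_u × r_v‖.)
L = 0;  M = 0;  N = 5*sqrt(26)/52

Compute the unit normal N̂(u, v) = (-5*sqrt(26)*u*cos(v)/(26*Abs(u)), -5*sqrt(26)*u*sin(v)/(26*Abs(u)), sqrt(26)*u/(26*Abs(u))), and the second partials r_uu, r_uv, r_vv. Take dot products:
  L(u, v) = r_uu · N̂ = 0,
  M(u, v) = r_uv · N̂ = 0,
  N(u, v) = r_vv · N̂ = 5*sqrt(26)*u^2/(26*Abs(u)).
Evaluating at (u, v) = (1/2, -2*pi/3):
  L = 0, M = 0, N = 5*sqrt(26)/52.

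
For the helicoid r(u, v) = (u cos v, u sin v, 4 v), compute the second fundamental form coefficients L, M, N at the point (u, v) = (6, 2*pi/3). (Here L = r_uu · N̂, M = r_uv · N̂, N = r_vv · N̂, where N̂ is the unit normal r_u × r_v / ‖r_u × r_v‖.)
L = 0;  M = -2*sqrt(13)/13;  N = 0

Compute the unit normal N̂(u, v) = (4*sin(v)/sqrt(u^2 + 16), -4*cos(v)/sqrt(u^2 + 16), u/sqrt(u^2 + 16)), and the second partials r_uu, r_uv, r_vv. Take dot products:
  L(u, v) = r_uu · N̂ = 0,
  M(u, v) = r_uv · N̂ = -4/sqrt(u^2 + 16),
  N(u, v) = r_vv · N̂ = 0.
Evaluating at (u, v) = (6, 2*pi/3):
  L = 0, M = -2*sqrt(13)/13, N = 0.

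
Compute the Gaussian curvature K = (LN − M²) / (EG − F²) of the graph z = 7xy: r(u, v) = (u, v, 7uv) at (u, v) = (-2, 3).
K = -49/407044

Coefficients of the first fundamental form: E = 49*v^2 + 1, F = 49*u*v, G = 49*u^2 + 1.
Coefficients of the second fundamental form: L = 0, M = 7/sqrt(49*u^2 + 49*v^2 + 1), N = 0.
Assemble K = (LN − M²)/(EG − F²) = -49/(2401*u^4 + 4802*u^2*v^2 + 98*u^2 + 2401*v^4 + 98*v^2 + 1). At (u, v) = (-2, 3): K = -49/407044.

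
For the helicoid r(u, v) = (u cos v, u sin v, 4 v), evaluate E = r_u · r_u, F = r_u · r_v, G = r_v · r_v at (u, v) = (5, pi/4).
E = 1;  F = 0;  G = 41

Partials: r_u = (cos(v), sin(v), 0), r_v = (-u*sin(v), u*cos(v), 4). As functions of (u, v):
  E = r_u · r_u = 1,
  F = r_u · r_v = 0,
  G = r_v · r_v = u^2 + 16.
Evaluating at (u, v) = (5, pi/4): E = 1, F = 0, G = 41.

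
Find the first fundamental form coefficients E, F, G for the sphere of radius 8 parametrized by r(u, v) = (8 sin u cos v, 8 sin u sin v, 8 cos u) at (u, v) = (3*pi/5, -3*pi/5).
E = 64;  F = 0;  G = 8*sqrt(5) + 40

Partials: r_u = (8*cos(u)*cos(v), 8*sin(v)*cos(u), -8*sin(u)), r_v = (-8*sin(u)*sin(v), 8*sin(u)*cos(v), 0). As functions of (u, v):
  E = r_u · r_u = 64,
  F = r_u · r_v = 0,
  G = r_v · r_v = 64*sin(u)^2.
Evaluating at (u, v) = (3*pi/5, -3*pi/5): E = 64, F = 0, G = 8*sqrt(5) + 40.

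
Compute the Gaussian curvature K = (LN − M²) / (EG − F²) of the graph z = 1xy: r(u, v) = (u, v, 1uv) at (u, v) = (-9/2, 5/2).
K = -4/3025

Coefficients of the first fundamental form: E = v^2 + 1, F = u*v, G = u^2 + 1.
Coefficients of the second fundamental form: L = 0, M = 1/sqrt(u^2 + v^2 + 1), N = 0.
Assemble K = (LN − M²)/(EG − F²) = 1/((u^2*v^2 - (u^2 + 1)*(v^2 + 1))*(u^2 + v^2 + 1)). At (u, v) = (-9/2, 5/2): K = -4/3025.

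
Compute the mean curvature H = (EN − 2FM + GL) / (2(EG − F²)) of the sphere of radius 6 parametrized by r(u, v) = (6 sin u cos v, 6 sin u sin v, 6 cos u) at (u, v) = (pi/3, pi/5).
H = -1/6

With E = 36, F = 0, G = 36*sin(u)^2, L = -6*sin(u)/Abs(sin(u)), M = 0, N = -6*sin(u)^3/Abs(sin(u)), assemble
  H = (EN − 2FM + GL) / (2(EG − F²)) = -sin(u)/(6*Abs(sin(u))).
At (u, v) = (pi/3, pi/5): H = -1/6.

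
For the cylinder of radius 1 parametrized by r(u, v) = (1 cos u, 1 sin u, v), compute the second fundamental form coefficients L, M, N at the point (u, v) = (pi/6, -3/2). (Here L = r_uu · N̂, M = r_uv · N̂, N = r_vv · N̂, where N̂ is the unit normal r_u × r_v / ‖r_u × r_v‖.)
L = -1;  M = 0;  N = 0

Compute the unit normal N̂(u, v) = (cos(u), sin(u), 0), and the second partials r_uu, r_uv, r_vv. Take dot products:
  L(u, v) = r_uu · N̂ = -1,
  M(u, v) = r_uv · N̂ = 0,
  N(u, v) = r_vv · N̂ = 0.
Evaluating at (u, v) = (pi/6, -3/2):
  L = -1, M = 0, N = 0.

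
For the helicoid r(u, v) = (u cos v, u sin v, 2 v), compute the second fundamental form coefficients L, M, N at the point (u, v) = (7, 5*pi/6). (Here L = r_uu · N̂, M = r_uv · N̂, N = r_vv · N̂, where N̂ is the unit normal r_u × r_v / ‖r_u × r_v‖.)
L = 0;  M = -2*sqrt(53)/53;  N = 0

Compute the unit normal N̂(u, v) = (2*sin(v)/sqrt(u^2 + 4), -2*cos(v)/sqrt(u^2 + 4), u/sqrt(u^2 + 4)), and the second partials r_uu, r_uv, r_vv. Take dot products:
  L(u, v) = r_uu · N̂ = 0,
  M(u, v) = r_uv · N̂ = -2/sqrt(u^2 + 4),
  N(u, v) = r_vv · N̂ = 0.
Evaluating at (u, v) = (7, 5*pi/6):
  L = 0, M = -2*sqrt(53)/53, N = 0.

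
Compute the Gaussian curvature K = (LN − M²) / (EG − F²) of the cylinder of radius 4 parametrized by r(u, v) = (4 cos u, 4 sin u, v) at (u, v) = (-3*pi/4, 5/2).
K = 0

Coefficients of the first fundamental form: E = 16, F = 0, G = 1.
Coefficients of the second fundamental form: L = -4, M = 0, N = 0.
Assemble K = (LN − M²)/(EG − F²) = 0. At (u, v) = (-3*pi/4, 5/2): K = 0.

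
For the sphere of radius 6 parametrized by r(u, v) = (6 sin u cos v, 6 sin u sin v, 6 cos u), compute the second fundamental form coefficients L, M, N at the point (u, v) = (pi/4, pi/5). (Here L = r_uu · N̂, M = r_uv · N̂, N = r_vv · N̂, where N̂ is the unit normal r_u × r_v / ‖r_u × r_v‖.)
L = -6;  M = 0;  N = -3

Compute the unit normal N̂(u, v) = (sin(u)^2*cos(v)/Abs(sin(u)), sin(u)^2*sin(v)/Abs(sin(u)), sin(2*u)/(2*Abs(sin(u)))), and the second partials r_uu, r_uv, r_vv. Take dot products:
  L(u, v) = r_uu · N̂ = -6*sin(u)/Abs(sin(u)),
  M(u, v) = r_uv · N̂ = 0,
  N(u, v) = r_vv · N̂ = -6*sin(u)^3/Abs(sin(u)).
Evaluating at (u, v) = (pi/4, pi/5):
  L = -6, M = 0, N = -3.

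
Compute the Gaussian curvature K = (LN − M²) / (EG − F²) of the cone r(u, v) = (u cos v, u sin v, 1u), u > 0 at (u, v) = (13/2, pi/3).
K = 0

Coefficients of the first fundamental form: E = 2, F = 0, G = u^2.
Coefficients of the second fundamental form: L = 0, M = 0, N = sqrt(2)*u^2/(2*Abs(u)).
Assemble K = (LN − M²)/(EG − F²) = 0. At (u, v) = (13/2, pi/3): K = 0.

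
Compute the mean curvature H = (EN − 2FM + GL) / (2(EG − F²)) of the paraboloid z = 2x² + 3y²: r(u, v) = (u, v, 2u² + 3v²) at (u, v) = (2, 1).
H = 269*sqrt(101)/10201

With E = 16*u^2 + 1, F = 24*u*v, G = 36*v^2 + 1, L = 4/sqrt(16*u^2 + 36*v^2 + 1), M = 0, N = 6/sqrt(16*u^2 + 36*v^2 + 1), assemble
  H = (EN − 2FM + GL) / (2(EG − F²)) = (48*u^2 + 72*v^2 + 5)/(16*u^2 + 36*v^2 + 1)^(3/2).
At (u, v) = (2, 1): H = 269*sqrt(101)/10201.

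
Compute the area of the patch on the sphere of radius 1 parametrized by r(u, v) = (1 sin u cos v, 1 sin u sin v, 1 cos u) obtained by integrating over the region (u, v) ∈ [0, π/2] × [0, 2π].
Area = 2*pi

Area = ∫∫ √(EG − F²) du dv with √(EG − F²) = Abs(sin(u)). Integrating over [0, π/2] × [0, 2π] gives 2*pi.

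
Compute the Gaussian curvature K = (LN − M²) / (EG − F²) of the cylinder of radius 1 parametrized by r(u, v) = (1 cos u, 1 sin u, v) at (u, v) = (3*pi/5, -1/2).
K = 0

Coefficients of the first fundamental form: E = 1, F = 0, G = 1.
Coefficients of the second fundamental form: L = -1, M = 0, N = 0.
Assemble K = (LN − M²)/(EG − F²) = 0. At (u, v) = (3*pi/5, -1/2): K = 0.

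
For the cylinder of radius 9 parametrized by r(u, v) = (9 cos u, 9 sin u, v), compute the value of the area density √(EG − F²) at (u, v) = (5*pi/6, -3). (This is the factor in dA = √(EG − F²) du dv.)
√(EG − F²)|_{(5*pi/6, -3)} = 9

E = 81, F = 0, G = 1, so EG − F² = 81. Taking the positive square root: √(EG − F²) = 9. At (u, v) = (5*pi/6, -3): 9.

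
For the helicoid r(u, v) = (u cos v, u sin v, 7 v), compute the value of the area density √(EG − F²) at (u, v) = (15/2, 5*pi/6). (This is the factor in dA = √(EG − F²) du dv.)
√(EG − F²)|_{(15/2, 5*pi/6)} = sqrt(421)/2

E = 1, F = 0, G = u^2 + 49, so EG − F² = u^2 + 49. Taking the positive square root: √(EG − F²) = sqrt(u^2 + 49). At (u, v) = (15/2, 5*pi/6): sqrt(421)/2.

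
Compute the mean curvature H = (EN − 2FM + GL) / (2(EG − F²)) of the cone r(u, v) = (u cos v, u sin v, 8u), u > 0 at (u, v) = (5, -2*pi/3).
H = 4*sqrt(65)/325

With E = 65, F = 0, G = u^2, L = 0, M = 0, N = 8*sqrt(65)*u^2/(65*Abs(u)), assemble
  H = (EN − 2FM + GL) / (2(EG − F²)) = 4*sqrt(65)/(65*Abs(u)).
At (u, v) = (5, -2*pi/3): H = 4*sqrt(65)/325.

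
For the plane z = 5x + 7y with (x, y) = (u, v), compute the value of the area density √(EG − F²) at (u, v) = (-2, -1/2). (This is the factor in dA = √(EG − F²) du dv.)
√(EG − F²)|_{(-2, -1/2)} = 5*sqrt(3)

E = 26, F = 35, G = 50, so EG − F² = 75. Taking the positive square root: √(EG − F²) = 5*sqrt(3). At (u, v) = (-2, -1/2): 5*sqrt(3).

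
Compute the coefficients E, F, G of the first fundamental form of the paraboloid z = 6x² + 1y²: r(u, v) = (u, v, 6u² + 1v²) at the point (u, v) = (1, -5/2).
E = 145;  F = -60;  G = 26

Partials: r_u = (1, 0, 12*u), r_v = (0, 1, 2*v). As functions of (u, v):
  E = r_u · r_u = 144*u^2 + 1,
  F = r_u · r_v = 24*u*v,
  G = r_v · r_v = 4*v^2 + 1.
Evaluating at (u, v) = (1, -5/2): E = 145, F = -60, G = 26.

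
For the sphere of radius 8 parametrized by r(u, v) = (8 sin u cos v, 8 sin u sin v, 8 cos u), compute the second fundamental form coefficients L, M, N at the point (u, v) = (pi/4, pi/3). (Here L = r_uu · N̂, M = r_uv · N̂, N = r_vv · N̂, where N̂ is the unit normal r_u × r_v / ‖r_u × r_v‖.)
L = -8;  M = 0;  N = -4

Compute the unit normal N̂(u, v) = (sin(u)^2*cos(v)/Abs(sin(u)), sin(u)^2*sin(v)/Abs(sin(u)), sin(2*u)/(2*Abs(sin(u)))), and the second partials r_uu, r_uv, r_vv. Take dot products:
  L(u, v) = r_uu · N̂ = -8*sin(u)/Abs(sin(u)),
  M(u, v) = r_uv · N̂ = 0,
  N(u, v) = r_vv · N̂ = -8*sin(u)^3/Abs(sin(u)).
Evaluating at (u, v) = (pi/4, pi/3):
  L = -8, M = 0, N = -4.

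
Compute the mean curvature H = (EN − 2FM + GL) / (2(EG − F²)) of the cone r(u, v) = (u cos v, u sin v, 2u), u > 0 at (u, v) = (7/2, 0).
H = 2*sqrt(5)/35

With E = 5, F = 0, G = u^2, L = 0, M = 0, N = 2*sqrt(5)*u^2/(5*Abs(u)), assemble
  H = (EN − 2FM + GL) / (2(EG − F²)) = sqrt(5)/(5*Abs(u)).
At (u, v) = (7/2, 0): H = 2*sqrt(5)/35.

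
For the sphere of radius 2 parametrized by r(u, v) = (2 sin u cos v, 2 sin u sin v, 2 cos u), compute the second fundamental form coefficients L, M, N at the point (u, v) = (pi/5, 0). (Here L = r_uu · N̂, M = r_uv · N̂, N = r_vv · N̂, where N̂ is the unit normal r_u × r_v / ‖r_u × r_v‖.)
L = -2;  M = 0;  N = -5/4 + sqrt(5)/4

Compute the unit normal N̂(u, v) = (sin(u)^2*cos(v)/Abs(sin(u)), sin(u)^2*sin(v)/Abs(sin(u)), sin(2*u)/(2*Abs(sin(u)))), and the second partials r_uu, r_uv, r_vv. Take dot products:
  L(u, v) = r_uu · N̂ = -2*sin(u)/Abs(sin(u)),
  M(u, v) = r_uv · N̂ = 0,
  N(u, v) = r_vv · N̂ = -2*sin(u)^3/Abs(sin(u)).
Evaluating at (u, v) = (pi/5, 0):
  L = -2, M = 0, N = -5/4 + sqrt(5)/4.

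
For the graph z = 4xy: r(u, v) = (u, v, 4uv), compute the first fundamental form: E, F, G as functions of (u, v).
E = 16*v^2 + 1;  F = 16*u*v;  G = 16*u^2 + 1

Compute partials: r_u = (1, 0, 4*v), r_v = (0, 1, 4*u). Then
  E = r_u · r_u = 16*v^2 + 1,
  F = r_u · r_v = 16*u*v,
  G = r_v · r_v = 16*u^2 + 1.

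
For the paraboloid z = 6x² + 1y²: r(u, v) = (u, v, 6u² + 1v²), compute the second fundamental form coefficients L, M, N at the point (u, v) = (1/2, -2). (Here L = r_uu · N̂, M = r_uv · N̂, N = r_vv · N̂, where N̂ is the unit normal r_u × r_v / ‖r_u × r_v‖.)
L = 12*sqrt(53)/53;  M = 0;  N = 2*sqrt(53)/53

Compute the unit normal N̂(u, v) = (-12*u/sqrt(144*u^2 + 4*v^2 + 1), -2*v/sqrt(144*u^2 + 4*v^2 + 1), 1/sqrt(144*u^2 + 4*v^2 + 1)), and the second partials r_uu, r_uv, r_vv. Take dot products:
  L(u, v) = r_uu · N̂ = 12/sqrt(144*u^2 + 4*v^2 + 1),
  M(u, v) = r_uv · N̂ = 0,
  N(u, v) = r_vv · N̂ = 2/sqrt(144*u^2 + 4*v^2 + 1).
Evaluating at (u, v) = (1/2, -2):
  L = 12*sqrt(53)/53, M = 0, N = 2*sqrt(53)/53.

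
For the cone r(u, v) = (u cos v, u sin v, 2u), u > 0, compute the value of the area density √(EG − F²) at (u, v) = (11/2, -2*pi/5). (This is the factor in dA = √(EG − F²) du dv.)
√(EG − F²)|_{(11/2, -2*pi/5)} = 11*sqrt(5)/2

E = 5, F = 0, G = u^2, so EG − F² = 5*u^2. Taking the positive square root: √(EG − F²) = sqrt(5)*Abs(u). At (u, v) = (11/2, -2*pi/5): 11*sqrt(5)/2.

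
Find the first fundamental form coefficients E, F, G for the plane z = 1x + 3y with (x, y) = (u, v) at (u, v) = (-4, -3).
E = 2;  F = 3;  G = 10

Partials: r_u = (1, 0, 1), r_v = (0, 1, 3). As functions of (u, v):
  E = r_u · r_u = 2,
  F = r_u · r_v = 3,
  G = r_v · r_v = 10.
Evaluating at (u, v) = (-4, -3): E = 2, F = 3, G = 10.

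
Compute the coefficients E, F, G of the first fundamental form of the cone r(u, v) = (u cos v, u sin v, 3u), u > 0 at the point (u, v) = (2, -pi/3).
E = 10;  F = 0;  G = 4

Partials: r_u = (cos(v), sin(v), 3), r_v = (-u*sin(v), u*cos(v), 0). As functions of (u, v):
  E = r_u · r_u = 10,
  F = r_u · r_v = 0,
  G = r_v · r_v = u^2.
Evaluating at (u, v) = (2, -pi/3): E = 10, F = 0, G = 4.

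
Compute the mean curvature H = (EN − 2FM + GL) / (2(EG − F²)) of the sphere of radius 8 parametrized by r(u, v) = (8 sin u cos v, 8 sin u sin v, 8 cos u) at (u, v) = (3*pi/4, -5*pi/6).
H = -1/8

With E = 64, F = 0, G = 64*sin(u)^2, L = -8*sin(u)/Abs(sin(u)), M = 0, N = -8*sin(u)^3/Abs(sin(u)), assemble
  H = (EN − 2FM + GL) / (2(EG − F²)) = -sin(u)/(8*Abs(sin(u))).
At (u, v) = (3*pi/4, -5*pi/6): H = -1/8.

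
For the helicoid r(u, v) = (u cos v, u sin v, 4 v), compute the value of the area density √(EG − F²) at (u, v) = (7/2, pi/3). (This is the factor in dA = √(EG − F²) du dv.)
√(EG − F²)|_{(7/2, pi/3)} = sqrt(113)/2

E = 1, F = 0, G = u^2 + 16, so EG − F² = u^2 + 16. Taking the positive square root: √(EG − F²) = sqrt(u^2 + 16). At (u, v) = (7/2, pi/3): sqrt(113)/2.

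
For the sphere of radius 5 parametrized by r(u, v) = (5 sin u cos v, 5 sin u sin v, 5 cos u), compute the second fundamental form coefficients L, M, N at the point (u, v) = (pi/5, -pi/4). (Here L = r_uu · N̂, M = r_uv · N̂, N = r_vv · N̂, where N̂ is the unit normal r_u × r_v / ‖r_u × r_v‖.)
L = -5;  M = 0;  N = -25/8 + 5*sqrt(5)/8

Compute the unit normal N̂(u, v) = (sin(u)^2*cos(v)/Abs(sin(u)), sin(u)^2*sin(v)/Abs(sin(u)), sin(2*u)/(2*Abs(sin(u)))), and the second partials r_uu, r_uv, r_vv. Take dot products:
  L(u, v) = r_uu · N̂ = -5*sin(u)/Abs(sin(u)),
  M(u, v) = r_uv · N̂ = 0,
  N(u, v) = r_vv · N̂ = -5*sin(u)^3/Abs(sin(u)).
Evaluating at (u, v) = (pi/5, -pi/4):
  L = -5, M = 0, N = -25/8 + 5*sqrt(5)/8.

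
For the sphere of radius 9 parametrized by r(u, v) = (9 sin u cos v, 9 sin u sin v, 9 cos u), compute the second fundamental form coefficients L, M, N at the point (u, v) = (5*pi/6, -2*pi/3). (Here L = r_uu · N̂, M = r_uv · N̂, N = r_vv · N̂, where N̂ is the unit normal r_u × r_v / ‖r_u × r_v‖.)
L = -9;  M = 0;  N = -9/4

Compute the unit normal N̂(u, v) = (sin(u)^2*cos(v)/Abs(sin(u)), sin(u)^2*sin(v)/Abs(sin(u)), sin(2*u)/(2*Abs(sin(u)))), and the second partials r_uu, r_uv, r_vv. Take dot products:
  L(u, v) = r_uu · N̂ = -9*sin(u)/Abs(sin(u)),
  M(u, v) = r_uv · N̂ = 0,
  N(u, v) = r_vv · N̂ = -9*sin(u)^3/Abs(sin(u)).
Evaluating at (u, v) = (5*pi/6, -2*pi/3):
  L = -9, M = 0, N = -9/4.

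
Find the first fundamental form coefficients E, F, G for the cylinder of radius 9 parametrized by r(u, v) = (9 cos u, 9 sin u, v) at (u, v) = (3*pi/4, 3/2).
E = 81;  F = 0;  G = 1

Partials: r_u = (-9*sin(u), 9*cos(u), 0), r_v = (0, 0, 1). As functions of (u, v):
  E = r_u · r_u = 81,
  F = r_u · r_v = 0,
  G = r_v · r_v = 1.
Evaluating at (u, v) = (3*pi/4, 3/2): E = 81, F = 0, G = 1.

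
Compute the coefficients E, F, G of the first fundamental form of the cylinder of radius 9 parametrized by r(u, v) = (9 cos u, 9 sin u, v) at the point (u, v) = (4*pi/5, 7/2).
E = 81;  F = 0;  G = 1

Partials: r_u = (-9*sin(u), 9*cos(u), 0), r_v = (0, 0, 1). As functions of (u, v):
  E = r_u · r_u = 81,
  F = r_u · r_v = 0,
  G = r_v · r_v = 1.
Evaluating at (u, v) = (4*pi/5, 7/2): E = 81, F = 0, G = 1.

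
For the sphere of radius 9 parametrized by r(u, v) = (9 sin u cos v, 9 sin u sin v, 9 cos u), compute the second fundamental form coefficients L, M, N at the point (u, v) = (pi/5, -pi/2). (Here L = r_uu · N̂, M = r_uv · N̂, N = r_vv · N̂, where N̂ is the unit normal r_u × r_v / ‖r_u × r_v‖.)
L = -9;  M = 0;  N = -45/8 + 9*sqrt(5)/8

Compute the unit normal N̂(u, v) = (sin(u)^2*cos(v)/Abs(sin(u)), sin(u)^2*sin(v)/Abs(sin(u)), sin(2*u)/(2*Abs(sin(u)))), and the second partials r_uu, r_uv, r_vv. Take dot products:
  L(u, v) = r_uu · N̂ = -9*sin(u)/Abs(sin(u)),
  M(u, v) = r_uv · N̂ = 0,
  N(u, v) = r_vv · N̂ = -9*sin(u)^3/Abs(sin(u)).
Evaluating at (u, v) = (pi/5, -pi/2):
  L = -9, M = 0, N = -45/8 + 9*sqrt(5)/8.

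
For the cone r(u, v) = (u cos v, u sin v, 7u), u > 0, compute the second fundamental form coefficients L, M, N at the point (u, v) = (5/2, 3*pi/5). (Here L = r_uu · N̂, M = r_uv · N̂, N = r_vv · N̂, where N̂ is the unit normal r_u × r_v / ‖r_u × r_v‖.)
L = 0;  M = 0;  N = 7*sqrt(2)/4

Compute the unit normal N̂(u, v) = (-7*sqrt(2)*u*cos(v)/(10*Abs(u)), -7*sqrt(2)*u*sin(v)/(10*Abs(u)), sqrt(2)*u/(10*Abs(u))), and the second partials r_uu, r_uv, r_vv. Take dot products:
  L(u, v) = r_uu · N̂ = 0,
  M(u, v) = r_uv · N̂ = 0,
  N(u, v) = r_vv · N̂ = 7*sqrt(2)*u^2/(10*Abs(u)).
Evaluating at (u, v) = (5/2, 3*pi/5):
  L = 0, M = 0, N = 7*sqrt(2)/4.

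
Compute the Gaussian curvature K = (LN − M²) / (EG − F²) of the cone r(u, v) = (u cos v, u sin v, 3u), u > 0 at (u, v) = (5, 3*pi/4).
K = 0

Coefficients of the first fundamental form: E = 10, F = 0, G = u^2.
Coefficients of the second fundamental form: L = 0, M = 0, N = 3*sqrt(10)*u^2/(10*Abs(u)).
Assemble K = (LN − M²)/(EG − F²) = 0. At (u, v) = (5, 3*pi/4): K = 0.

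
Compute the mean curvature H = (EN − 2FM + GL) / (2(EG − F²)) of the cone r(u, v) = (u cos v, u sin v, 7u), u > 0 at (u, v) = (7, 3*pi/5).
H = sqrt(2)/20

With E = 50, F = 0, G = u^2, L = 0, M = 0, N = 7*sqrt(2)*u^2/(10*Abs(u)), assemble
  H = (EN − 2FM + GL) / (2(EG − F²)) = 7*sqrt(2)/(20*Abs(u)).
At (u, v) = (7, 3*pi/5): H = sqrt(2)/20.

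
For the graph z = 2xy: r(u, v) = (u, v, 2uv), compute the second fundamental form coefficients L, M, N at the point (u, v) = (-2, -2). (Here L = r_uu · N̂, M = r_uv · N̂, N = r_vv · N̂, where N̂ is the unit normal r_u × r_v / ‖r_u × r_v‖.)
L = 0;  M = 2*sqrt(33)/33;  N = 0

Compute the unit normal N̂(u, v) = (-2*v/sqrt(4*u^2 + 4*v^2 + 1), -2*u/sqrt(4*u^2 + 4*v^2 + 1), 1/sqrt(4*u^2 + 4*v^2 + 1)), and the second partials r_uu, r_uv, r_vv. Take dot products:
  L(u, v) = r_uu · N̂ = 0,
  M(u, v) = r_uv · N̂ = 2/sqrt(4*u^2 + 4*v^2 + 1),
  N(u, v) = r_vv · N̂ = 0.
Evaluating at (u, v) = (-2, -2):
  L = 0, M = 2*sqrt(33)/33, N = 0.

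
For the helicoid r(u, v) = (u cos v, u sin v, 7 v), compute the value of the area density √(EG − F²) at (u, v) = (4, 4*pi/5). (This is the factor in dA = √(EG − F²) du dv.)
√(EG − F²)|_{(4, 4*pi/5)} = sqrt(65)

E = 1, F = 0, G = u^2 + 49, so EG − F² = u^2 + 49. Taking the positive square root: √(EG − F²) = sqrt(u^2 + 49). At (u, v) = (4, 4*pi/5): sqrt(65).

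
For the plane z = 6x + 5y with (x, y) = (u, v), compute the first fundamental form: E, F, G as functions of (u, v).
E = 37;  F = 30;  G = 26

Compute partials: r_u = (1, 0, 6), r_v = (0, 1, 5). Then
  E = r_u · r_u = 37,
  F = r_u · r_v = 30,
  G = r_v · r_v = 26.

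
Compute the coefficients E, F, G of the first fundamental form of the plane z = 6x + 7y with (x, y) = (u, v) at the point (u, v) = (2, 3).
E = 37;  F = 42;  G = 50

Partials: r_u = (1, 0, 6), r_v = (0, 1, 7). As functions of (u, v):
  E = r_u · r_u = 37,
  F = r_u · r_v = 42,
  G = r_v · r_v = 50.
Evaluating at (u, v) = (2, 3): E = 37, F = 42, G = 50.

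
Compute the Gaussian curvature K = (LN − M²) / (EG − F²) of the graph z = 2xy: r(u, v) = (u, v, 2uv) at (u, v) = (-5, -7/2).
K = -1/5625

Coefficients of the first fundamental form: E = 4*v^2 + 1, F = 4*u*v, G = 4*u^2 + 1.
Coefficients of the second fundamental form: L = 0, M = 2/sqrt(4*u^2 + 4*v^2 + 1), N = 0.
Assemble K = (LN − M²)/(EG − F²) = -4/(16*u^4 + 32*u^2*v^2 + 8*u^2 + 16*v^4 + 8*v^2 + 1). At (u, v) = (-5, -7/2): K = -1/5625.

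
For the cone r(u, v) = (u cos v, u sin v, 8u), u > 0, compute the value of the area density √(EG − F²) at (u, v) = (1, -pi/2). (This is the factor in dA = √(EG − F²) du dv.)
√(EG − F²)|_{(1, -pi/2)} = sqrt(65)

E = 65, F = 0, G = u^2, so EG − F² = 65*u^2. Taking the positive square root: √(EG − F²) = sqrt(65)*Abs(u). At (u, v) = (1, -pi/2): sqrt(65).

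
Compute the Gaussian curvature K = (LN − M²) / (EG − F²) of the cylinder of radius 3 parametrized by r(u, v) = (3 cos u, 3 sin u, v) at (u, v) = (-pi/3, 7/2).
K = 0

Coefficients of the first fundamental form: E = 9, F = 0, G = 1.
Coefficients of the second fundamental form: L = -3, M = 0, N = 0.
Assemble K = (LN − M²)/(EG − F²) = 0. At (u, v) = (-pi/3, 7/2): K = 0.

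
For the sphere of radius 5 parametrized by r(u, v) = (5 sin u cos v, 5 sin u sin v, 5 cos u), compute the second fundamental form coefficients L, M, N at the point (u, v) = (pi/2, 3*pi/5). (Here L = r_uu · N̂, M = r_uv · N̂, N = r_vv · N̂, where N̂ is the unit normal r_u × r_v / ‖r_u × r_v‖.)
L = -5;  M = 0;  N = -5

Compute the unit normal N̂(u, v) = (sin(u)^2*cos(v)/Abs(sin(u)), sin(u)^2*sin(v)/Abs(sin(u)), sin(2*u)/(2*Abs(sin(u)))), and the second partials r_uu, r_uv, r_vv. Take dot products:
  L(u, v) = r_uu · N̂ = -5*sin(u)/Abs(sin(u)),
  M(u, v) = r_uv · N̂ = 0,
  N(u, v) = r_vv · N̂ = -5*sin(u)^3/Abs(sin(u)).
Evaluating at (u, v) = (pi/2, 3*pi/5):
  L = -5, M = 0, N = -5.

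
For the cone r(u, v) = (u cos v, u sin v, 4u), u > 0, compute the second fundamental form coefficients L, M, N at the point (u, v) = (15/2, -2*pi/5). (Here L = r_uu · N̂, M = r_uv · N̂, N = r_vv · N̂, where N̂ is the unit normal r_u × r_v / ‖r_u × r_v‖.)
L = 0;  M = 0;  N = 30*sqrt(17)/17

Compute the unit normal N̂(u, v) = (-4*sqrt(17)*u*cos(v)/(17*Abs(u)), -4*sqrt(17)*u*sin(v)/(17*Abs(u)), sqrt(17)*u/(17*Abs(u))), and the second partials r_uu, r_uv, r_vv. Take dot products:
  L(u, v) = r_uu · N̂ = 0,
  M(u, v) = r_uv · N̂ = 0,
  N(u, v) = r_vv · N̂ = 4*sqrt(17)*u^2/(17*Abs(u)).
Evaluating at (u, v) = (15/2, -2*pi/5):
  L = 0, M = 0, N = 30*sqrt(17)/17.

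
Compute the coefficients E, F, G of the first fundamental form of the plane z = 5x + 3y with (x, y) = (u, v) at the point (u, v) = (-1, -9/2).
E = 26;  F = 15;  G = 10

Partials: r_u = (1, 0, 5), r_v = (0, 1, 3). As functions of (u, v):
  E = r_u · r_u = 26,
  F = r_u · r_v = 15,
  G = r_v · r_v = 10.
Evaluating at (u, v) = (-1, -9/2): E = 26, F = 15, G = 10.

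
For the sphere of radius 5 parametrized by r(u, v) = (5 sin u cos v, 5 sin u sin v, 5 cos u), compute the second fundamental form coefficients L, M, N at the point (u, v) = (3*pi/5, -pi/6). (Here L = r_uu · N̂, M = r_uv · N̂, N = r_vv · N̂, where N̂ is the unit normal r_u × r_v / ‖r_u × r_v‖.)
L = -5;  M = 0;  N = -25/8 - 5*sqrt(5)/8

Compute the unit normal N̂(u, v) = (sin(u)^2*cos(v)/Abs(sin(u)), sin(u)^2*sin(v)/Abs(sin(u)), sin(2*u)/(2*Abs(sin(u)))), and the second partials r_uu, r_uv, r_vv. Take dot products:
  L(u, v) = r_uu · N̂ = -5*sin(u)/Abs(sin(u)),
  M(u, v) = r_uv · N̂ = 0,
  N(u, v) = r_vv · N̂ = -5*sin(u)^3/Abs(sin(u)).
Evaluating at (u, v) = (3*pi/5, -pi/6):
  L = -5, M = 0, N = -25/8 - 5*sqrt(5)/8.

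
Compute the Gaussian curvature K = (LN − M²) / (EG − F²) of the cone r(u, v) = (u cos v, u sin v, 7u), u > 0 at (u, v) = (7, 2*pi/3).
K = 0

Coefficients of the first fundamental form: E = 50, F = 0, G = u^2.
Coefficients of the second fundamental form: L = 0, M = 0, N = 7*sqrt(2)*u^2/(10*Abs(u)).
Assemble K = (LN − M²)/(EG − F²) = 0. At (u, v) = (7, 2*pi/3): K = 0.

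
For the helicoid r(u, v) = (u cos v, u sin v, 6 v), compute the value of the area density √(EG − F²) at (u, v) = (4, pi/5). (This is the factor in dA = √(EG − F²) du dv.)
√(EG − F²)|_{(4, pi/5)} = 2*sqrt(13)

E = 1, F = 0, G = u^2 + 36, so EG − F² = u^2 + 36. Taking the positive square root: √(EG − F²) = sqrt(u^2 + 36). At (u, v) = (4, pi/5): 2*sqrt(13).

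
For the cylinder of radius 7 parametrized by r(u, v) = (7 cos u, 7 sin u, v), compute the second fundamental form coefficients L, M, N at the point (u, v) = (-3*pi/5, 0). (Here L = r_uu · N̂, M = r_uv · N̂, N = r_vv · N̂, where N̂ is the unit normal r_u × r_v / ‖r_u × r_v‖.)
L = -7;  M = 0;  N = 0

Compute the unit normal N̂(u, v) = (cos(u), sin(u), 0), and the second partials r_uu, r_uv, r_vv. Take dot products:
  L(u, v) = r_uu · N̂ = -7,
  M(u, v) = r_uv · N̂ = 0,
  N(u, v) = r_vv · N̂ = 0.
Evaluating at (u, v) = (-3*pi/5, 0):
  L = -7, M = 0, N = 0.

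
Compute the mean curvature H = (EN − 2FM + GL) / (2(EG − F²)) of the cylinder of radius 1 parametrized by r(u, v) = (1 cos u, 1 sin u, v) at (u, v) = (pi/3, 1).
H = -1/2

With E = 1, F = 0, G = 1, L = -1, M = 0, N = 0, assemble
  H = (EN − 2FM + GL) / (2(EG − F²)) = -1/2.
At (u, v) = (pi/3, 1): H = -1/2.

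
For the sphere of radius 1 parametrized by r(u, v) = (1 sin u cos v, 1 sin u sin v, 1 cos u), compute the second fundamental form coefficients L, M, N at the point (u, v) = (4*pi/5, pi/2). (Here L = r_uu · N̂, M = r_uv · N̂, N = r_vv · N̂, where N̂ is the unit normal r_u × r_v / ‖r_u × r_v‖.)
L = -1;  M = 0;  N = -5/8 + sqrt(5)/8

Compute the unit normal N̂(u, v) = (sin(u)^2*cos(v)/Abs(sin(u)), sin(u)^2*sin(v)/Abs(sin(u)), sin(2*u)/(2*Abs(sin(u)))), and the second partials r_uu, r_uv, r_vv. Take dot products:
  L(u, v) = r_uu · N̂ = -sin(u)/Abs(sin(u)),
  M(u, v) = r_uv · N̂ = 0,
  N(u, v) = r_vv · N̂ = -sin(u)^3/Abs(sin(u)).
Evaluating at (u, v) = (4*pi/5, pi/2):
  L = -1, M = 0, N = -5/8 + sqrt(5)/8.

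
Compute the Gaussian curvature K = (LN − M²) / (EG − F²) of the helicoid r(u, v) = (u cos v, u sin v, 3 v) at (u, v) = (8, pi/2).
K = -9/5329

Coefficients of the first fundamental form: E = 1, F = 0, G = u^2 + 9.
Coefficients of the second fundamental form: L = 0, M = -3/sqrt(u^2 + 9), N = 0.
Assemble K = (LN − M²)/(EG − F²) = -9/(u^2 + 9)^2. At (u, v) = (8, pi/2): K = -9/5329.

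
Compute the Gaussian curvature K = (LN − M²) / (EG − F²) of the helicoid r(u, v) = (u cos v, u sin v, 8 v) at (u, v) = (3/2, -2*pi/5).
K = -1024/70225

Coefficients of the first fundamental form: E = 1, F = 0, G = u^2 + 64.
Coefficients of the second fundamental form: L = 0, M = -8/sqrt(u^2 + 64), N = 0.
Assemble K = (LN − M²)/(EG − F²) = -64/(u^2 + 64)^2. At (u, v) = (3/2, -2*pi/5): K = -1024/70225.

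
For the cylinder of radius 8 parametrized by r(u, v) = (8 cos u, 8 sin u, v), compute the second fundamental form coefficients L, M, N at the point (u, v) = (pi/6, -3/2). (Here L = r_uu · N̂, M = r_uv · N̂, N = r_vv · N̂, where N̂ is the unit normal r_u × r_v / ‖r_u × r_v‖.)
L = -8;  M = 0;  N = 0

Compute the unit normal N̂(u, v) = (cos(u), sin(u), 0), and the second partials r_uu, r_uv, r_vv. Take dot products:
  L(u, v) = r_uu · N̂ = -8,
  M(u, v) = r_uv · N̂ = 0,
  N(u, v) = r_vv · N̂ = 0.
Evaluating at (u, v) = (pi/6, -3/2):
  L = -8, M = 0, N = 0.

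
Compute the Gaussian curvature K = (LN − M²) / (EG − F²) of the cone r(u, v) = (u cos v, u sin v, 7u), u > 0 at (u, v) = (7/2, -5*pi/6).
K = 0

Coefficients of the first fundamental form: E = 50, F = 0, G = u^2.
Coefficients of the second fundamental form: L = 0, M = 0, N = 7*sqrt(2)*u^2/(10*Abs(u)).
Assemble K = (LN − M²)/(EG − F²) = 0. At (u, v) = (7/2, -5*pi/6): K = 0.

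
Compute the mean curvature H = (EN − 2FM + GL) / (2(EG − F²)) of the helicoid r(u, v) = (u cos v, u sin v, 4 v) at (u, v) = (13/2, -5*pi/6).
H = 0

With E = 1, F = 0, G = u^2 + 16, L = 0, M = -4/sqrt(u^2 + 16), N = 0, assemble
  H = (EN − 2FM + GL) / (2(EG − F²)) = 0.
At (u, v) = (13/2, -5*pi/6): H = 0.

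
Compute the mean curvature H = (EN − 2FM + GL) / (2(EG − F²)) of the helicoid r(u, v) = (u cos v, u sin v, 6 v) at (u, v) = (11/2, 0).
H = 0

With E = 1, F = 0, G = u^2 + 36, L = 0, M = -6/sqrt(u^2 + 36), N = 0, assemble
  H = (EN − 2FM + GL) / (2(EG − F²)) = 0.
At (u, v) = (11/2, 0): H = 0.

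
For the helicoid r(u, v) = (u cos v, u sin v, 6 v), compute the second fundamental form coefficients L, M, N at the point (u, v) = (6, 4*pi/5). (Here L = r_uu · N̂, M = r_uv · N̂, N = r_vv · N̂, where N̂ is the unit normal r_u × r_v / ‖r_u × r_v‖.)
L = 0;  M = -sqrt(2)/2;  N = 0

Compute the unit normal N̂(u, v) = (6*sin(v)/sqrt(u^2 + 36), -6*cos(v)/sqrt(u^2 + 36), u/sqrt(u^2 + 36)), and the second partials r_uu, r_uv, r_vv. Take dot products:
  L(u, v) = r_uu · N̂ = 0,
  M(u, v) = r_uv · N̂ = -6/sqrt(u^2 + 36),
  N(u, v) = r_vv · N̂ = 0.
Evaluating at (u, v) = (6, 4*pi/5):
  L = 0, M = -sqrt(2)/2, N = 0.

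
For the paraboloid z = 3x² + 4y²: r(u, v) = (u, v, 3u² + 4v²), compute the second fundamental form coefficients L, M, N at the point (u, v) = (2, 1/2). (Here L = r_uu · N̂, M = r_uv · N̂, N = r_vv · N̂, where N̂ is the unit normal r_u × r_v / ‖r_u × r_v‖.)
L = 6*sqrt(161)/161;  M = 0;  N = 8*sqrt(161)/161

Compute the unit normal N̂(u, v) = (-6*u/sqrt(36*u^2 + 64*v^2 + 1), -8*v/sqrt(36*u^2 + 64*v^2 + 1), 1/sqrt(36*u^2 + 64*v^2 + 1)), and the second partials r_uu, r_uv, r_vv. Take dot products:
  L(u, v) = r_uu · N̂ = 6/sqrt(36*u^2 + 64*v^2 + 1),
  M(u, v) = r_uv · N̂ = 0,
  N(u, v) = r_vv · N̂ = 8/sqrt(36*u^2 + 64*v^2 + 1).
Evaluating at (u, v) = (2, 1/2):
  L = 6*sqrt(161)/161, M = 0, N = 8*sqrt(161)/161.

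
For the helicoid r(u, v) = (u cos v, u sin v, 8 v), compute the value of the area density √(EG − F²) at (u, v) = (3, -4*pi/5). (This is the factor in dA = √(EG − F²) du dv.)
√(EG − F²)|_{(3, -4*pi/5)} = sqrt(73)

E = 1, F = 0, G = u^2 + 64, so EG − F² = u^2 + 64. Taking the positive square root: √(EG − F²) = sqrt(u^2 + 64). At (u, v) = (3, -4*pi/5): sqrt(73).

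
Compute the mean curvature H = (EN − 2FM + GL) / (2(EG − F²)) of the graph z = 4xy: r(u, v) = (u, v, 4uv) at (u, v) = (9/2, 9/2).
H = -1296*sqrt(649)/421201

With E = 16*v^2 + 1, F = 16*u*v, G = 16*u^2 + 1, L = 0, M = 4/sqrt(16*u^2 + 16*v^2 + 1), N = 0, assemble
  H = (EN − 2FM + GL) / (2(EG − F²)) = -64*u*v/(16*u^2 + 16*v^2 + 1)^(3/2).
At (u, v) = (9/2, 9/2): H = -1296*sqrt(649)/421201.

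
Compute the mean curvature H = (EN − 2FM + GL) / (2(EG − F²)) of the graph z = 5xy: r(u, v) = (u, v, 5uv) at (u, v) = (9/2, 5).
H = -22500*sqrt(4529)/20511841

With E = 25*v^2 + 1, F = 25*u*v, G = 25*u^2 + 1, L = 0, M = 5/sqrt(25*u^2 + 25*v^2 + 1), N = 0, assemble
  H = (EN − 2FM + GL) / (2(EG − F²)) = -125*u*v/(25*u^2 + 25*v^2 + 1)^(3/2).
At (u, v) = (9/2, 5): H = -22500*sqrt(4529)/20511841.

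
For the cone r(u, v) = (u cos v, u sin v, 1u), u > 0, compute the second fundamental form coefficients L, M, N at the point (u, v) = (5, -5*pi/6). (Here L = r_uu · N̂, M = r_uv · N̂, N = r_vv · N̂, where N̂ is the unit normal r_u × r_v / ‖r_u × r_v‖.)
L = 0;  M = 0;  N = 5*sqrt(2)/2

Compute the unit normal N̂(u, v) = (-sqrt(2)*u*cos(v)/(2*Abs(u)), -sqrt(2)*u*sin(v)/(2*Abs(u)), sqrt(2)*u/(2*Abs(u))), and the second partials r_uu, r_uv, r_vv. Take dot products:
  L(u, v) = r_uu · N̂ = 0,
  M(u, v) = r_uv · N̂ = 0,
  N(u, v) = r_vv · N̂ = sqrt(2)*u^2/(2*Abs(u)).
Evaluating at (u, v) = (5, -5*pi/6):
  L = 0, M = 0, N = 5*sqrt(2)/2.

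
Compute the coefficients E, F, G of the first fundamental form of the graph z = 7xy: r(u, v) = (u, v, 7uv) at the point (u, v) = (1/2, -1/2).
E = 53/4;  F = -49/4;  G = 53/4

Partials: r_u = (1, 0, 7*v), r_v = (0, 1, 7*u). As functions of (u, v):
  E = r_u · r_u = 49*v^2 + 1,
  F = r_u · r_v = 49*u*v,
  G = r_v · r_v = 49*u^2 + 1.
Evaluating at (u, v) = (1/2, -1/2): E = 53/4, F = -49/4, G = 53/4.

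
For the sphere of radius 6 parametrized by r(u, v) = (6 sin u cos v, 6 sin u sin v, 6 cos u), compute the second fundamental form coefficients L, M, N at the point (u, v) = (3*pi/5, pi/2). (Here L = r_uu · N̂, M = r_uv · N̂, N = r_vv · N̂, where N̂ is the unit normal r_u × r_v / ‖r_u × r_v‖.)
L = -6;  M = 0;  N = -15/4 - 3*sqrt(5)/4

Compute the unit normal N̂(u, v) = (sin(u)^2*cos(v)/Abs(sin(u)), sin(u)^2*sin(v)/Abs(sin(u)), sin(2*u)/(2*Abs(sin(u)))), and the second partials r_uu, r_uv, r_vv. Take dot products:
  L(u, v) = r_uu · N̂ = -6*sin(u)/Abs(sin(u)),
  M(u, v) = r_uv · N̂ = 0,
  N(u, v) = r_vv · N̂ = -6*sin(u)^3/Abs(sin(u)).
Evaluating at (u, v) = (3*pi/5, pi/2):
  L = -6, M = 0, N = -15/4 - 3*sqrt(5)/4.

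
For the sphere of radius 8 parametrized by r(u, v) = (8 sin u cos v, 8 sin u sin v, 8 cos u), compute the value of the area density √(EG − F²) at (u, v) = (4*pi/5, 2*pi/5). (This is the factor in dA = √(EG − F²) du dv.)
√(EG − F²)|_{(4*pi/5, 2*pi/5)} = 16*sqrt(10 - 2*sqrt(5))

E = 64, F = 0, G = 64*sin(u)^2, so EG − F² = 4096*sin(u)^2. Taking the positive square root: √(EG − F²) = 64*Abs(sin(u)). At (u, v) = (4*pi/5, 2*pi/5): 16*sqrt(10 - 2*sqrt(5)).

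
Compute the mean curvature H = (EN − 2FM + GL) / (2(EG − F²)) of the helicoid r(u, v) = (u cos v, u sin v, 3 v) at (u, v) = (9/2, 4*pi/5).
H = 0

With E = 1, F = 0, G = u^2 + 9, L = 0, M = -3/sqrt(u^2 + 9), N = 0, assemble
  H = (EN − 2FM + GL) / (2(EG − F²)) = 0.
At (u, v) = (9/2, 4*pi/5): H = 0.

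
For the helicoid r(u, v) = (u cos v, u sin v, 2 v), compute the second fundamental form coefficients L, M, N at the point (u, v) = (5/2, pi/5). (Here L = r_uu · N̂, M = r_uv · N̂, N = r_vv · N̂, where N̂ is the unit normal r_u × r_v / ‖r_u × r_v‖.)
L = 0;  M = -4*sqrt(41)/41;  N = 0

Compute the unit normal N̂(u, v) = (2*sin(v)/sqrt(u^2 + 4), -2*cos(v)/sqrt(u^2 + 4), u/sqrt(u^2 + 4)), and the second partials r_uu, r_uv, r_vv. Take dot products:
  L(u, v) = r_uu · N̂ = 0,
  M(u, v) = r_uv · N̂ = -2/sqrt(u^2 + 4),
  N(u, v) = r_vv · N̂ = 0.
Evaluating at (u, v) = (5/2, pi/5):
  L = 0, M = -4*sqrt(41)/41, N = 0.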